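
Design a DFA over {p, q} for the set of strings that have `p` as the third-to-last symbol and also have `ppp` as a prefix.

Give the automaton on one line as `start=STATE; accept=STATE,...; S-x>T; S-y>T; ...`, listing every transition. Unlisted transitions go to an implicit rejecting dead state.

start=s0; accept=s4,s5,s6,s7; s0-p>s1; s0-q>s2; s1-p>s3; s1-q>s2; s2-p>s2; s2-q>s2; s3-p>s4; s3-q>s2; s4-p>s4; s4-q>s5; s5-p>s6; s5-q>s7; s6-p>s8; s6-q>s9; s7-p>s10; s7-q>s11; s8-p>s4; s8-q>s5; s9-p>s6; s9-q>s7; s10-p>s8; s10-q>s9; s11-p>s10; s11-q>s11

Build one automaton per condition and run them in lockstep. One (15 states) tracks the last 3 symbols read; the other (5 states) tracks whether the input so far still matches the prefix `ppp`. Each combined state is a pair, one component from each; accept when both components accept. Equivalent product states are then merged.
          p    q  
>  s0     s1   s2 
   s1     s3   s2 
   s2     s2   s2 
   s3     s4   s2 
 * s4     s4   s5 
 * s5     s6   s7 
 * s6     s8   s9 
 * s7    s10  s11 
   s8     s4   s5 
   s9     s6   s7 
   s10    s8   s9 
   s11   s10  s11 
(> = start, * = accepting)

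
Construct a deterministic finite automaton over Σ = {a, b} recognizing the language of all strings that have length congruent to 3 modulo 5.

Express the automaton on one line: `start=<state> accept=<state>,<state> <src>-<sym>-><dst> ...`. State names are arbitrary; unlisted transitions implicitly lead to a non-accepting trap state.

start=q0 accept=q3 q0-a->q1 q0-b->q1 q1-a->q2 q1-b->q2 q2-a->q3 q2-b->q3 q3-a->q4 q3-b->q4 q4-a->q0 q4-b->q0

Only the length mod 5 matters, so use a 5-cycle: from any state, every input symbol moves to the next state, wrapping q4 back to q0. Mark q3 accepting.
5 states suffice.
        a   b  
>  q0   q1  q1 
   q1   q2  q2 
   q2   q3  q3 
 * q3   q4  q4 
   q4   q0  q0 
(> = start, * = accepting)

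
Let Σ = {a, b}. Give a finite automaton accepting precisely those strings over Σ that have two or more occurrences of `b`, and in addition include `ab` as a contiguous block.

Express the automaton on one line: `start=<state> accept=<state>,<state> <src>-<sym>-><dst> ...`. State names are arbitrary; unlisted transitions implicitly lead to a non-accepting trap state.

Handle the two conditions separately and then intersect. One (4 states) tracks the count of `b`s, saturating at 3; the other (3 states) tracks whether and how much of `ab` has been seen. Each combined state is a pair, one component from each; accept when both components accept. Minimizing collapses redundant product states.
5 states suffice.
        a   b  
>  s0   s1  s2 
   s1   s1  s3 
   s2   s3  s2 
   s3   s3  s4 
 * s4   s4  s4 
(> = start, * = accepting)

start=s0 accept=s4 s0-a->s1 s0-b->s2 s1-a->s1 s1-b->s3 s2-a->s3 s2-b->s2 s3-a->s3 s3-b->s4 s4-a->s4 s4-b->s4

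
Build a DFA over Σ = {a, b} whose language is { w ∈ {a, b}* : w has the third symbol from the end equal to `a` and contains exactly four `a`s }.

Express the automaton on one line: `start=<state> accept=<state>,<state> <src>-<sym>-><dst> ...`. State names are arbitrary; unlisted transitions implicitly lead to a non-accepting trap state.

Run two small machines in parallel and take their product. The first has 15 states tracking the last 3 symbols read; the second has 6 states tracking the count of `a`s, saturating at 5. A product state is a pair (one from each), accepting exactly when both do. Equivalent product states are then merged.
With 16 states:
          a    b  
>  s0     s1   s0 
   s1     s2   s1 
   s2     s3   s4 
   s3     s5   s6 
   s4     s7   s4 
 * s5     s8   s9 
   s6    s10  s11 
   s7    s12   s6 
   s8     s8   s8 
 * s9     s8  s13 
 * s10    s8  s14 
   s11   s15  s11 
   s12    s8   s9 
 * s13    s8   s8 
   s14    s8  s13 
   s15    s8  s14 
(> = start, * = accepting)

start=s0 accept=s5,s9,s10,s13 s0-a->s1 s0-b->s0 s1-a->s2 s1-b->s1 s2-a->s3 s2-b->s4 s3-a->s5 s3-b->s6 s4-a->s7 s4-b->s4 s5-a->s8 s5-b->s9 s6-a->s10 s6-b->s11 s7-a->s12 s7-b->s6 s8-a->s8 s8-b->s8 s9-a->s8 s9-b->s13 s10-a->s8 s10-b->s14 s11-a->s15 s11-b->s11 s12-a->s8 s12-b->s9 s13-a->s8 s13-b->s8 s14-a->s8 s14-b->s13 s15-a->s8 s15-b->s14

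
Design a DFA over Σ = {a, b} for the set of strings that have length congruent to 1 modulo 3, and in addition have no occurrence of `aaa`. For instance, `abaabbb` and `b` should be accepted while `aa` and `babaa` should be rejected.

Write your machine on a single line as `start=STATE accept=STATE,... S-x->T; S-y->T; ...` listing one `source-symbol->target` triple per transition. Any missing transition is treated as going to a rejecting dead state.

start=S0; accept=S1,S2,S10; S0-a->S1; S0-b->S2; S1-a->S3; S1-b->S4; S2-a->S5; S2-b->S4; S3-a->S6; S3-b->S0; S4-a->S7; S4-b->S0; S5-a->S8; S5-b->S0; S6-a->S9; S6-b->S9; S7-a->S10; S7-b->S2; S8-a->S9; S8-b->S2; S9-a->S11; S9-b->S11; S10-a->S11; S10-b->S4; S11-a->S6; S11-b->S6

Run two small machines in parallel and take their product. The first has 3 states tracking the input length modulo 3; the second has 4 states tracking partial matches of the forbidden pattern `aaa`. A product state is a pair (one from each), accepting exactly when both do.
A 12-state machine:
          a    b  
>  S0     S1   S2 
 * S1     S3   S4 
 * S2     S5   S4 
   S3     S6   S0 
   S4     S7   S0 
   S5     S8   S0 
   S6     S9   S9 
   S7    S10   S2 
   S8     S9   S2 
   S9    S11  S11 
 * S10   S11   S4 
   S11    S6   S6 
(> = start, * = accepting)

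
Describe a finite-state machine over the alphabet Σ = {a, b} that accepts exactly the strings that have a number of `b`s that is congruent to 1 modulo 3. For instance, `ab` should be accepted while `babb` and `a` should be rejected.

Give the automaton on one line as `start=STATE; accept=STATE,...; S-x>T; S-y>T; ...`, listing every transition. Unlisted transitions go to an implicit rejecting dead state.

start=s0; accept=s1; s0-a>s0; s0-b>s1; s1-a>s1; s1-b>s2; s2-a>s2; s2-b>s0

Keep the running count of `b`s modulo 3: each `b` advances along the cycle s0 → s1 → s2 → s0 while other symbols loop. Accept at s1.
3 states suffice.
        a   b  
>  s0   s0  s1 
 * s1   s1  s2 
   s2   s2  s0 
(> = start, * = accepting)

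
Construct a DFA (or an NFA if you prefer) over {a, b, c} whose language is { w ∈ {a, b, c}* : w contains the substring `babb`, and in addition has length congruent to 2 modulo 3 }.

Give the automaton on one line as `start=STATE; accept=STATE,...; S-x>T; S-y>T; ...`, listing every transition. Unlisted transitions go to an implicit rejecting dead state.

start=q0; accept=q13; q0-a>q1; q0-b>q2; q0-c>q1; q1-a>q3; q1-b>q4; q1-c>q3; q2-a>q5; q2-b>q4; q2-c>q3; q3-a>q0; q3-b>q6; q3-c>q0; q4-a>q7; q4-b>q6; q4-c>q0; q5-a>q0; q5-b>q8; q5-c>q0; q6-a>q9; q6-b>q2; q6-c>q1; q7-a>q1; q7-b>q10; q7-c>q1; q8-a>q9; q8-b>q11; q8-c>q1; q9-a>q3; q9-b>q12; q9-c>q3; q10-a>q5; q10-b>q13; q10-c>q3; q11-a>q13; q11-b>q13; q11-c>q13; q12-a>q7; q12-b>q14; q12-c>q0; q13-a>q14; q13-b>q14; q13-c>q14; q14-a>q11; q14-b>q11; q14-c>q11

Handle the two conditions separately and then intersect. The first has 5 states tracking whether and how much of `babb` has been seen; the second has 3 states tracking the input length modulo 3. A product state is a pair (one from each), accepting exactly when both do.
          a    b    c  
>  q0     q1   q2   q1 
   q1     q3   q4   q3 
   q2     q5   q4   q3 
   q3     q0   q6   q0 
   q4     q7   q6   q0 
   q5     q0   q8   q0 
   q6     q9   q2   q1 
   q7     q1  q10   q1 
   q8     q9  q11   q1 
   q9     q3  q12   q3 
   q10    q5  q13   q3 
   q11   q13  q13  q13 
   q12    q7  q14   q0 
 * q13   q14  q14  q14 
   q14   q11  q11  q11 
(> = start, * = accepting)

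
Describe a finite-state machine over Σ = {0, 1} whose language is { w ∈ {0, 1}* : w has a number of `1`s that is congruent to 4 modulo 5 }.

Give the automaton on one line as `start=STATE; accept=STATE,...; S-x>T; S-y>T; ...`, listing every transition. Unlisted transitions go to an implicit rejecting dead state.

start=S0; accept=S4; S0-0>S0; S0-1>S1; S1-0>S1; S1-1>S2; S2-0>S2; S2-1>S3; S3-0>S3; S3-1>S4; S4-0>S4; S4-1>S0

The only thing that matters is how many `1`s have appeared, reduced mod 5. Use one state per residue: S0 for 0, …, S4 for 4. Reading `1` moves to the next residue; anything else stays put. S4 is accepting.
A 5-state machine:
        0   1  
>  S0   S0  S1 
   S1   S1  S2 
   S2   S2  S3 
   S3   S3  S4 
 * S4   S4  S0 
(> = start, * = accepting)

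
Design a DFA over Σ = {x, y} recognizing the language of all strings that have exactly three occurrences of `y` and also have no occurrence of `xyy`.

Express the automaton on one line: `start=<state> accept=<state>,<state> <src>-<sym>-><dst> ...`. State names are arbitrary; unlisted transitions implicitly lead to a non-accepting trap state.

Run two small machines in parallel and take their product. One (5 states) tracks the count of `y`s, saturating at 4; the other (4 states) tracks partial matches of the forbidden pattern `xyy`. Each combined state is a pair, one component from each; accept when both components accept. After merging equivalent states the machine shrinks.
        x   y  
>  s0   s1  s2 
   s1   s1  s3 
   s2   s4  s5 
   s3   s4  s6 
   s4   s4  s7 
   s5   s5  s8 
   s6   s6  s6 
   s7   s5  s6 
 * s8   s8  s6 
(> = start, * = accepting)

start=s0 accept=s8 s0-x->s1 s0-y->s2 s1-x->s1 s1-y->s3 s2-x->s4 s2-y->s5 s3-x->s4 s3-y->s6 s4-x->s4 s4-y->s7 s5-x->s5 s5-y->s8 s6-x->s6 s6-y->s6 s7-x->s5 s7-y->s6 s8-x->s8 s8-y->s6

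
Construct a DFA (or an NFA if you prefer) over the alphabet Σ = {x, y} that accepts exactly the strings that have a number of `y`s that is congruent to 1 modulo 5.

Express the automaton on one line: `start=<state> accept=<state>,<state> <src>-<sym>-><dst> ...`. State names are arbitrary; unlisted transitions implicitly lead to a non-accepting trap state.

The only thing that matters is how many `y`s have appeared, reduced mod 5. Use one state per residue: A for 0, …, E for 4. Reading `y` moves to the next residue; anything else stays put. B is accepting.
With 5 states:
       x  y 
>  A   A  B 
 * B   B  C 
   C   C  D 
   D   D  E 
   E   E  A 
(> = start, * = accepting)

start=A accept=B A-x->A A-y->B B-x->B B-y->C C-x->C C-y->D D-x->D D-y->E E-x->E E-y->A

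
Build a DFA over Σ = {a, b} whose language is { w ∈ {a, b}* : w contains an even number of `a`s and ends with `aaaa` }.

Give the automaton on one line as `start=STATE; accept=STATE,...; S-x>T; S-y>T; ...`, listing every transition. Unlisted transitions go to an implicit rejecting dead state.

start=q0; accept=q5; q0-a>q1; q0-b>q0; q1-a>q2; q1-b>q3; q2-a>q4; q2-b>q0; q3-a>q0; q3-b>q3; q4-a>q5; q4-b>q3; q5-a>q4; q5-b>q0

Build one automaton per condition and run them in lockstep. The first has 2 states tracking the count of `a`s modulo 2; the second has 5 states tracking how much of the suffix `aaaa` has currently been matched. A product state is a pair (one from each), accepting exactly when both do. Minimizing collapses redundant product states.
6 states suffice.
        a   b  
>  q0   q1  q0 
   q1   q2  q3 
   q2   q4  q0 
   q3   q0  q3 
   q4   q5  q3 
 * q5   q4  q0 
(> = start, * = accepting)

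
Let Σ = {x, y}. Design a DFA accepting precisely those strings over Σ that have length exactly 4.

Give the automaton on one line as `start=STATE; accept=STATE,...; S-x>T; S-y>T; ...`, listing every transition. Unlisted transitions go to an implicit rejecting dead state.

We only need to distinguish lengths 0, 1, …, 4, and '>4'. Chain s0 → s1 → s2 → s3 → s4 → s5 on every symbol, with s5 looping. Accepting states: {s4}.
6 states suffice.
        x   y  
>  s0   s1  s1 
   s1   s2  s2 
   s2   s3  s3 
   s3   s4  s4 
 * s4   s5  s5 
   s5   s5  s5 
(> = start, * = accepting)

start=s0; accept=s4; s0-x>s1; s0-y>s1; s1-x>s2; s1-y>s2; s2-x>s3; s2-y>s3; s3-x>s4; s3-y>s4; s4-x>s5; s4-y>s5; s5-x>s5; s5-y>s5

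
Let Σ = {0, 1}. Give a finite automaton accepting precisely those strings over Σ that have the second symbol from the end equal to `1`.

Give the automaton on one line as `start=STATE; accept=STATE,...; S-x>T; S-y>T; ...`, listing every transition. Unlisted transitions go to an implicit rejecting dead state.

start=A; accept=F,G; A-0>B; A-1>C; B-0>D; B-1>E; C-0>F; C-1>G; D-0>D; D-1>E; E-0>F; E-1>G; F-0>D; F-1>E; G-0>F; G-1>G

Because acceptance depends on a position counted from the end, the machine has to buffer the most recent 2 symbols. Make each state the string of the last up-to-2 symbols read; on input `x` shift the window left and append `x`. Accept when the buffered window has length 2 and begins with `1`.
       0  1 
>  A   B  C 
   B   D  E 
   C   F  G 
   D   D  E 
   E   F  G 
 * F   D  E 
 * G   F  G 
(> = start, * = accepting)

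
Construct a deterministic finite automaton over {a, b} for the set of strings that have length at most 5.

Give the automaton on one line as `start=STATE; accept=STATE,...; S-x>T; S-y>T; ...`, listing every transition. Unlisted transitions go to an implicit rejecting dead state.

start=q0; accept=q0,q1,q2,q3,q4,q5; q0-a>q1; q0-b>q1; q1-a>q2; q1-b>q2; q2-a>q3; q2-b>q3; q3-a>q4; q3-b>q4; q4-a>q5; q4-b>q5; q5-a>q6; q5-b>q6; q6-a>q6; q6-b>q6

We only need to distinguish lengths 0, 1, …, 5, and '>5'. Chain q0 → q1 → q2 → q3 → q4 → q5 → q6 on every symbol, with q6 looping. Accepting states: {q0, q1, q2, q3, q4, q5}.
With 7 states:
        a   b  
>* q0   q1  q1 
 * q1   q2  q2 
 * q2   q3  q3 
 * q3   q4  q4 
 * q4   q5  q5 
 * q5   q6  q6 
   q6   q6  q6 
(> = start, * = accepting)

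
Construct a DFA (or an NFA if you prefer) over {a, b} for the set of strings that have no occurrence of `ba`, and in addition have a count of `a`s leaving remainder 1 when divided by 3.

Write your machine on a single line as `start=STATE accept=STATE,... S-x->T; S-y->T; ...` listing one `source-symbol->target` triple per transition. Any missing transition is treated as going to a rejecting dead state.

Handle the two conditions separately and then intersect. One (3 states) tracks partial matches of the forbidden pattern `ba`; the other (3 states) tracks the count of `a`s modulo 3. Each combined state is a pair, one component from each; accept when both components accept.
A 9-state machine:
        a   b  
>  s0   s1  s2 
 * s1   s3  s4 
   s2   s5  s2 
   s3   s0  s6 
 * s4   s7  s4 
   s5   s7  s5 
   s6   s8  s6 
   s7   s8  s7 
   s8   s5  s8 
(> = start, * = accepting)

start=s0; accept=s1,s4; s0-a->s1; s0-b->s2; s1-a->s3; s1-b->s4; s2-a->s5; s2-b->s2; s3-a->s0; s3-b->s6; s4-a->s7; s4-b->s4; s5-a->s7; s5-b->s5; s6-a->s8; s6-b->s6; s7-a->s8; s7-b->s7; s8-a->s5; s8-b->s8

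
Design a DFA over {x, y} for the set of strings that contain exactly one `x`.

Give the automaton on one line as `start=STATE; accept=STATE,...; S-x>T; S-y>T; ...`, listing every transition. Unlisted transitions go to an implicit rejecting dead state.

start=s0; accept=s1; s0-x>s1; s0-y>s0; s1-x>s2; s1-y>s1; s2-x>s2; s2-y>s2

Count `x`s, saturating at 2: state s0 means no `x` yet, s1 means one `x` seen, s2 means more than one. Each `x` increments (capped at s2); other symbols loop. Accept from {s1}.
        x   y  
>  s0   s1  s0 
 * s1   s2  s1 
   s2   s2  s2 
(> = start, * = accepting)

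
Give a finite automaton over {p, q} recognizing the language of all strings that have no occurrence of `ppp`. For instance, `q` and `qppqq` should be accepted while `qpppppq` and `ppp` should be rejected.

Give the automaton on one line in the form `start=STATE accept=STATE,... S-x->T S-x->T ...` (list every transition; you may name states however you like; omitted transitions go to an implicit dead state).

start=S0 accept=S0,S1,S2 S0-p->S1 S0-q->S0 S1-p->S2 S1-q->S0 S2-p->S3 S2-q->S0 S3-p->S3 S3-q->S3

This is the complement of 'contains `ppp`'. Use the same substring-matching states — S0 through S3 holding how much of `ppp` has just been matched — but flip the accepting set: everything except the trap S3 accepts.
With 4 states:
        p   q  
>* S0   S1  S0 
 * S1   S2  S0 
 * S2   S3  S0 
   S3   S3  S3 
(> = start, * = accepting)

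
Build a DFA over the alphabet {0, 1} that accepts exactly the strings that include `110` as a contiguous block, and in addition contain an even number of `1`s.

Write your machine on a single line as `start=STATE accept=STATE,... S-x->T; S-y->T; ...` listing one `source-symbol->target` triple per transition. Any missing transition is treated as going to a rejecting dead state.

start=s0; accept=s5; s0-0->s0; s0-1->s1; s1-0->s2; s1-1->s3; s2-0->s2; s2-1->s4; s3-0->s5; s3-1->s6; s4-0->s0; s4-1->s6; s5-0->s5; s5-1->s7; s6-0->s7; s6-1->s3; s7-0->s7; s7-1->s5

Run two small machines in parallel and take their product. The first has 4 states tracking whether and how much of `110` has been seen; the second has 2 states tracking the count of `1`s modulo 2. A product state is a pair (one from each), accepting exactly when both do.
An 8-state machine:
        0   1  
>  s0   s0  s1 
   s1   s2  s3 
   s2   s2  s4 
   s3   s5  s6 
   s4   s0  s6 
 * s5   s5  s7 
   s6   s7  s3 
   s7   s7  s5 
(> = start, * = accepting)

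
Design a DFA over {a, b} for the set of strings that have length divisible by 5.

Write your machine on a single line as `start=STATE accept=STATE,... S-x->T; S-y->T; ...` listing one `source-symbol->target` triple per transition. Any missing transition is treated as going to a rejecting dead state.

Only the length mod 5 matters, so use a 5-cycle: from any state, every input symbol moves to the next state, wrapping s4 back to s0. Mark s0 accepting.
A 5-state machine:
        a   b  
>* s0   s1  s1 
   s1   s2  s2 
   s2   s3  s3 
   s3   s4  s4 
   s4   s0  s0 
(> = start, * = accepting)

start=s0; accept=s0; s0-a->s1; s0-b->s1; s1-a->s2; s1-b->s2; s2-a->s3; s2-b->s3; s3-a->s4; s3-b->s4; s4-a->s0; s4-b->s0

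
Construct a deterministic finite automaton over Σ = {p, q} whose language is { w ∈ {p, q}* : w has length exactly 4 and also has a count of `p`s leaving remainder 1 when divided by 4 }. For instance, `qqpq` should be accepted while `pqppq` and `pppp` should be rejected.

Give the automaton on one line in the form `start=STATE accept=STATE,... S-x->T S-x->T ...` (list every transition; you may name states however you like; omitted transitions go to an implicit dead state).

Run two small machines in parallel and take their product. One (6 states) tracks the input length, saturating at 5; the other (4 states) tracks the count of `p`s modulo 4. Each combined state is a pair, one component from each; accept when both components accept. Minimizing collapses redundant product states.
9 states suffice.
       p  q 
>  A   B  C 
   B   D  E 
   C   E  F 
   D   D  D 
   E   D  G 
   F   G  H 
   G   D  I 
   H   I  D 
 * I   D  D 
(> = start, * = accepting)

start=A accept=I A-p->B A-q->C B-p->D B-q->E C-p->E C-q->F D-p->D D-q->D E-p->D E-q->G F-p->G F-q->H G-p->D G-q->I H-p->I H-q->D I-p->D I-q->D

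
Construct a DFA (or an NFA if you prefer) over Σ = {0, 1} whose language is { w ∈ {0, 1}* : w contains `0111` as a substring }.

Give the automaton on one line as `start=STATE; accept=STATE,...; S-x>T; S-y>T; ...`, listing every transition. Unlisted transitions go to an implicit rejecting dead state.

start=A; accept=E; A-0>B; A-1>A; B-0>B; B-1>C; C-0>B; C-1>D; D-0>B; D-1>E; E-0>E; E-1>E

States A..D record the length of the longest prefix of `0111` that matches the current input suffix. Reaching E means `0111` has been seen, and we stay there forever. Accept from E.
       0  1 
>  A   B  A 
   B   B  C 
   C   B  D 
   D   B  E 
 * E   E  E 
(> = start, * = accepting)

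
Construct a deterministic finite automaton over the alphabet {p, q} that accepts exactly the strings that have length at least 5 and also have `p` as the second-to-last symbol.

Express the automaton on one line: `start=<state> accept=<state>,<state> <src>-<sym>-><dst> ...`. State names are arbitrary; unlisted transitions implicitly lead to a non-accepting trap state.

start=A accept=P,Q,T,U A-p->B A-q->C B-p->D B-q->E C-p->F C-q->G D-p->H D-q->I E-p->J E-q->K F-p->H F-q->I G-p->J G-q->K H-p->L H-q->M I-p->N I-q->O J-p->L J-q->M K-p->N K-q->O L-p->P L-q->Q M-p->R M-q->S N-p->P N-q->Q O-p->R O-q->S P-p->T P-q->U Q-p->V Q-q->W R-p->T R-q->U S-p->V S-q->W T-p->T T-q->U U-p->V U-q->W V-p->T V-q->U W-p->V W-q->W

Run two small machines in parallel and take their product. One (7 states) tracks the input length, saturating at 6; the other (7 states) tracks the last 2 symbols read. Each combined state is a pair, one component from each; accept when both components accept.
       p  q 
>  A   B  C 
   B   D  E 
   C   F  G 
   D   H  I 
   E   J  K 
   F   H  I 
   G   J  K 
   H   L  M 
   I   N  O 
   J   L  M 
   K   N  O 
   L   P  Q 
   M   R  S 
   N   P  Q 
   O   R  S 
 * P   T  U 
 * Q   V  W 
   R   T  U 
   S   V  W 
 * T   T  U 
 * U   V  W 
   V   T  U 
   W   V  W 
(> = start, * = accepting)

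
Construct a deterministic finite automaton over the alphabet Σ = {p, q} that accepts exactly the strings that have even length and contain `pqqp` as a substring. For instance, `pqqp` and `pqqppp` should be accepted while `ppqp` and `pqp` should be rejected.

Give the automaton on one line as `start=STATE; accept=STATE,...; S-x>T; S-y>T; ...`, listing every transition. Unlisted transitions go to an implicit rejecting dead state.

Build one automaton per condition and run them in lockstep. The first has 2 states tracking the input length modulo 2; the second has 5 states tracking whether and how much of `pqqp` has been seen. A product state is a pair (one from each), accepting exactly when both do.
       p  q 
>  A   B  C 
   B   D  E 
   C   D  A 
   D   B  F 
   E   B  G 
   F   D  H 
   G   I  A 
   H   J  C 
 * I   J  J 
   J   I  I 
(> = start, * = accepting)

start=A; accept=I; A-p>B; A-q>C; B-p>D; B-q>E; C-p>D; C-q>A; D-p>B; D-q>F; E-p>B; E-q>G; F-p>D; F-q>H; G-p>I; G-q>A; H-p>J; H-q>C; I-p>J; I-q>J; J-p>I; J-q>I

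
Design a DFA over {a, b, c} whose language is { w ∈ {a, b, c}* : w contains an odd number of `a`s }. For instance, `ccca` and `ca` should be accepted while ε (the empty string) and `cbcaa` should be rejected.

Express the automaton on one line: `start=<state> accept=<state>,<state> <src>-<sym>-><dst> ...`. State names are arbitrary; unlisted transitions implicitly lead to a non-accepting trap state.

start=S0 accept=S1 S0-a->S1 S0-b->S0 S0-c->S0 S1-a->S0 S1-b->S1 S1-c->S1

The only thing that matters is how many `a`s have appeared, reduced mod 2. Use one state per residue: S0 for 0, …, S1 for 1. Reading `a` moves to the next residue; anything else stays put. S1 is accepting.
2 states suffice.
        a   b   c  
>  S0   S1  S0  S0 
 * S1   S0  S1  S1 
(> = start, * = accepting)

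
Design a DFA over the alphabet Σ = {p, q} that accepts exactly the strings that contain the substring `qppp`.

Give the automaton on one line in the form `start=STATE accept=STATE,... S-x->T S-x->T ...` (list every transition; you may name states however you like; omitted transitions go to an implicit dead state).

start=S0 accept=S4 S0-p->S0 S0-q->S1 S1-p->S2 S1-q->S1 S2-p->S3 S2-q->S1 S3-p->S4 S3-q->S1 S4-p->S4 S4-q->S4

Track how much of `qppp` has been matched so far: state S0 is no progress, S4 is the absorbing accept state reached once `qppp` has occurred. Intermediate states record partial matches; on a mismatch, fall back to the longest reusable overlap.
5 states suffice.
        p   q  
>  S0   S0  S1 
   S1   S2  S1 
   S2   S3  S1 
   S3   S4  S1 
 * S4   S4  S4 
(> = start, * = accepting)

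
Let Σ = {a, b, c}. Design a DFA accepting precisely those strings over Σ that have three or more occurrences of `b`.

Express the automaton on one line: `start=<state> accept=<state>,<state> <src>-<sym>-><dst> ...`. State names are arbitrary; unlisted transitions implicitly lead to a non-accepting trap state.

start=q0 accept=q3,q4 q0-a->q0 q0-b->q1 q0-c->q0 q1-a->q1 q1-b->q2 q1-c->q1 q2-a->q2 q2-b->q3 q2-c->q2 q3-a->q3 q3-b->q4 q3-c->q3 q4-a->q4 q4-b->q4 q4-c->q4

Only the number of `b`s matters, and only up to 4. Make a chain q0 → q1 → q2 → q3 → q4 advanced by each `b` (with q4 absorbing); every other symbol self-loops. The accepting set is {q3, q4}.
A 5-state machine:
        a   b   c  
>  q0   q0  q1  q0 
   q1   q1  q2  q1 
   q2   q2  q3  q2 
 * q3   q3  q4  q3 
 * q4   q4  q4  q4 
(> = start, * = accepting)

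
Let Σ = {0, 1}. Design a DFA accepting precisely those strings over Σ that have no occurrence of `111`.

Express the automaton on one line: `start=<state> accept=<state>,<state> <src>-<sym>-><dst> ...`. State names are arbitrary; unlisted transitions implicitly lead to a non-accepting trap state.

start=q0 accept=q0,q1,q2 q0-0->q0 q0-1->q1 q1-0->q0 q1-1->q2 q2-0->q0 q2-1->q3 q3-0->q3 q3-1->q3

Track partial matches of the forbidden pattern `111`. State q3 is a dead state reached once `111` has occurred; every other state accepts. q0 means no part of `111` is currently matched.
With 4 states:
        0   1  
>* q0   q0  q1 
 * q1   q0  q2 
 * q2   q0  q3 
   q3   q3  q3 
(> = start, * = accepting)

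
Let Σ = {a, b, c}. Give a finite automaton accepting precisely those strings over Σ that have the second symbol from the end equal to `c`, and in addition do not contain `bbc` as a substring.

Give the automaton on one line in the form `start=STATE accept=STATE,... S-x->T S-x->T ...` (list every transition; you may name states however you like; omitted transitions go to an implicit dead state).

start=q0 accept=q10,q11,q12 q0-a->q1 q0-b->q2 q0-c->q3 q1-a->q4 q1-b->q5 q1-c->q6 q2-a->q7 q2-b->q8 q2-c->q9 q3-a->q10 q3-b->q11 q3-c->q12 q4-a->q4 q4-b->q5 q4-c->q6 q5-a->q7 q5-b->q8 q5-c->q9 q6-a->q10 q6-b->q11 q6-c->q12 q7-a->q4 q7-b->q5 q7-c->q6 q8-a->q7 q8-b->q8 q8-c->q13 q9-a->q10 q9-b->q11 q9-c->q12 q10-a->q4 q10-b->q5 q10-c->q6 q11-a->q7 q11-b->q8 q11-c->q9 q12-a->q10 q12-b->q11 q12-c->q12 q13-a->q14 q13-b->q15 q13-c->q16 q14-a->q17 q14-b->q18 q14-c->q19 q15-a->q20 q15-b->q21 q15-c->q13 q16-a->q14 q16-b->q15 q16-c->q16 q17-a->q17 q17-b->q18 q17-c->q19 q18-a->q20 q18-b->q21 q18-c->q13 q19-a->q14 q19-b->q15 q19-c->q16 q20-a->q17 q20-b->q18 q20-c->q19 q21-a->q20 q21-b->q21 q21-c->q13

Handle the two conditions separately and then intersect. One (13 states) tracks the last 2 symbols read; the other (4 states) tracks partial matches of the forbidden pattern `bbc`. Each combined state is a pair, one component from each; accept when both components accept.
A 22-state machine:
          a    b    c  
>  q0     q1   q2   q3 
   q1     q4   q5   q6 
   q2     q7   q8   q9 
   q3    q10  q11  q12 
   q4     q4   q5   q6 
   q5     q7   q8   q9 
   q6    q10  q11  q12 
   q7     q4   q5   q6 
   q8     q7   q8  q13 
   q9    q10  q11  q12 
 * q10    q4   q5   q6 
 * q11    q7   q8   q9 
 * q12   q10  q11  q12 
   q13   q14  q15  q16 
   q14   q17  q18  q19 
   q15   q20  q21  q13 
   q16   q14  q15  q16 
   q17   q17  q18  q19 
   q18   q20  q21  q13 
   q19   q14  q15  q16 
   q20   q17  q18  q19 
   q21   q20  q21  q13 
(> = start, * = accepting)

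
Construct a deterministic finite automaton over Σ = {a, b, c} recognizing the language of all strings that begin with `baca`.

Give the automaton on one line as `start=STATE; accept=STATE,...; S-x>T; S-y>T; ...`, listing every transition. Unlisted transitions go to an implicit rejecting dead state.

start=q0; accept=q4; q0-a>q5; q0-b>q1; q0-c>q5; q1-a>q2; q1-b>q5; q1-c>q5; q2-a>q5; q2-b>q5; q2-c>q3; q3-a>q4; q3-b>q5; q3-c>q5; q4-a>q4; q4-b>q4; q4-c>q4; q5-a>q5; q5-b>q5; q5-c>q5

Walk along `baca` while the input agrees: from q0 take `b` to q1, and so on. Any deviation drops to the rejecting sink q5. Once q4 is reached the prefix is confirmed and every continuation is accepted.
        a   b   c  
>  q0   q5  q1  q5 
   q1   q2  q5  q5 
   q2   q5  q5  q3 
   q3   q4  q5  q5 
 * q4   q4  q4  q4 
   q5   q5  q5  q5 
(> = start, * = accepting)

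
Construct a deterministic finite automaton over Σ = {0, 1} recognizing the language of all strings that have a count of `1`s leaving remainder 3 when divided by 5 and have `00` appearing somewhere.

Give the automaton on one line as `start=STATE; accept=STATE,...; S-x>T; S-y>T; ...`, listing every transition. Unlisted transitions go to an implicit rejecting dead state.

start=A; accept=M; A-0>B; A-1>C; B-0>D; B-1>C; C-0>E; C-1>F; D-0>D; D-1>G; E-0>G; E-1>F; F-0>H; F-1>I; G-0>G; G-1>J; H-0>J; H-1>I; I-0>K; I-1>L; J-0>J; J-1>M; K-0>M; K-1>L; L-0>N; L-1>A; M-0>M; M-1>O; N-0>O; N-1>A; O-0>O; O-1>D

Run two small machines in parallel and take their product. One (5 states) tracks the count of `1`s modulo 5; the other (3 states) tracks whether and how much of `00` has been seen. Each combined state is a pair, one component from each; accept when both components accept.
       0  1 
>  A   B  C 
   B   D  C 
   C   E  F 
   D   D  G 
   E   G  F 
   F   H  I 
   G   G  J 
   H   J  I 
   I   K  L 
   J   J  M 
   K   M  L 
   L   N  A 
 * M   M  O 
   N   O  A 
   O   O  D 
(> = start, * = accepting)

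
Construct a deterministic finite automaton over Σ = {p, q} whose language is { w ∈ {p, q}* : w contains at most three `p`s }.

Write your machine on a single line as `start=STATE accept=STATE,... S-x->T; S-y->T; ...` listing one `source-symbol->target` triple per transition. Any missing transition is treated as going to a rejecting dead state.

Count `p`s, saturating at 4: states S0 through S3 mean 0 through 3 `p`s seen; S4 means more than 3. Each `p` increments (capped at S4); other symbols loop. Accept from {S0, S1, S2, S3}.
A 5-state machine:
        p   q  
>* S0   S1  S0 
 * S1   S2  S1 
 * S2   S3  S2 
 * S3   S4  S3 
   S4   S4  S4 
(> = start, * = accepting)

start=S0; accept=S0,S1,S2,S3; S0-p->S1; S0-q->S0; S1-p->S2; S1-q->S1; S2-p->S3; S2-q->S2; S3-p->S4; S3-q->S3; S4-p->S4; S4-q->S4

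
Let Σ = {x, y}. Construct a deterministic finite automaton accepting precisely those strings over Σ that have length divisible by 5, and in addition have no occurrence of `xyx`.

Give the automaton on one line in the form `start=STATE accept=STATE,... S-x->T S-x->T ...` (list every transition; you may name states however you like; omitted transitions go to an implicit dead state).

start=s0 accept=s0,s13,s14 s0-x->s1 s0-y->s2 s1-x->s3 s1-y->s4 s2-x->s3 s2-y->s5 s3-x->s6 s3-y->s7 s4-x->s8 s4-y->s9 s5-x->s6 s5-y->s9 s6-x->s10 s6-y->s11 s7-x->s8 s7-y->s12 s8-x->s8 s8-y->s8 s9-x->s10 s9-y->s12 s10-x->s13 s10-y->s14 s11-x->s8 s11-y->s0 s12-x->s13 s12-y->s0 s13-x->s1 s13-y->s15 s14-x->s8 s14-y->s2 s15-x->s8 s15-y->s5

Run two small machines in parallel and take their product. The first has 5 states tracking the input length modulo 5; the second has 4 states tracking partial matches of the forbidden pattern `xyx`. A product state is a pair (one from each), accepting exactly when both do. Equivalent product states are then merged.
A 16-state machine:
          x    y  
>* s0     s1   s2 
   s1     s3   s4 
   s2     s3   s5 
   s3     s6   s7 
   s4     s8   s9 
   s5     s6   s9 
   s6    s10  s11 
   s7     s8  s12 
   s8     s8   s8 
   s9    s10  s12 
   s10   s13  s14 
   s11    s8   s0 
   s12   s13   s0 
 * s13    s1  s15 
 * s14    s8   s2 
   s15    s8   s5 
(> = start, * = accepting)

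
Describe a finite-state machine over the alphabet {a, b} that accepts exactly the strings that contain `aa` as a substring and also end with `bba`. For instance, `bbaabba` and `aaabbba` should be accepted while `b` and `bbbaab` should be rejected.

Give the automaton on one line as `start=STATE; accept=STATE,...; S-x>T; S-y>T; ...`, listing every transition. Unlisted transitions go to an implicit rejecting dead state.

Run two small machines in parallel and take their product. One (3 states) tracks whether and how much of `aa` has been seen; the other (4 states) tracks how much of the suffix `bba` has currently been matched. Each combined state is a pair, one component from each; accept when both components accept. Minimizing collapses redundant product states.
With 6 states:
        a   b  
>  s0   s1  s0 
   s1   s2  s0 
   s2   s2  s3 
   s3   s2  s4 
   s4   s5  s4 
 * s5   s2  s3 
(> = start, * = accepting)

start=s0; accept=s5; s0-a>s1; s0-b>s0; s1-a>s2; s1-b>s0; s2-a>s2; s2-b>s3; s3-a>s2; s3-b>s4; s4-a>s5; s4-b>s4; s5-a>s2; s5-b>s3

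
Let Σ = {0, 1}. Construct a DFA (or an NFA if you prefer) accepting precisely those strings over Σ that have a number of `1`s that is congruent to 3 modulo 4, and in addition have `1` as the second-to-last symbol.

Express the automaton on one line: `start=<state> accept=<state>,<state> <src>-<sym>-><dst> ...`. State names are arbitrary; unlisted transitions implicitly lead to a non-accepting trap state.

start=S0 accept=S10,S13 S0-0->S1 S0-1->S2 S1-0->S3 S1-1->S4 S2-0->S5 S2-1->S6 S3-0->S3 S3-1->S4 S4-0->S5 S4-1->S6 S5-0->S7 S5-1->S8 S6-0->S9 S6-1->S10 S7-0->S7 S7-1->S8 S8-0->S9 S8-1->S10 S9-0->S11 S9-1->S12 S10-0->S13 S10-1->S14 S11-0->S11 S11-1->S12 S12-0->S13 S12-1->S14 S13-0->S15 S13-1->S16 S14-0->S17 S14-1->S18 S15-0->S15 S15-1->S16 S16-0->S17 S16-1->S18 S17-0->S3 S17-1->S4 S18-0->S5 S18-1->S6

Run two small machines in parallel and take their product. One (4 states) tracks the count of `1`s modulo 4; the other (7 states) tracks the last 2 symbols read. Each combined state is a pair, one component from each; accept when both components accept.
A 19-state machine:
          0    1  
>  S0     S1   S2 
   S1     S3   S4 
   S2     S5   S6 
   S3     S3   S4 
   S4     S5   S6 
   S5     S7   S8 
   S6     S9  S10 
   S7     S7   S8 
   S8     S9  S10 
   S9    S11  S12 
 * S10   S13  S14 
   S11   S11  S12 
   S12   S13  S14 
 * S13   S15  S16 
   S14   S17  S18 
   S15   S15  S16 
   S16   S17  S18 
   S17    S3   S4 
   S18    S5   S6 
(> = start, * = accepting)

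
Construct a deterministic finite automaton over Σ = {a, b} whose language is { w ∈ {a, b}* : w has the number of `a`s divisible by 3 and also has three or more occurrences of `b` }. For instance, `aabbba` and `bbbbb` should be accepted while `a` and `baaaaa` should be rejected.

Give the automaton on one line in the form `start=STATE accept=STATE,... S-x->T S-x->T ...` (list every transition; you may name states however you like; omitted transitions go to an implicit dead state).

start=q0 accept=q8 q0-a->q1 q0-b->q2 q1-a->q3 q1-b->q4 q2-a->q4 q2-b->q5 q3-a->q0 q3-b->q6 q4-a->q6 q4-b->q7 q5-a->q7 q5-b->q8 q6-a->q2 q6-b->q9 q7-a->q9 q7-b->q10 q8-a->q10 q8-b->q8 q9-a->q5 q9-b->q11 q10-a->q11 q10-b->q10 q11-a->q8 q11-b->q11

Run two small machines in parallel and take their product. One (3 states) tracks the count of `a`s modulo 3; the other (5 states) tracks the count of `b`s, saturating at 4. Each combined state is a pair, one component from each; accept when both components accept. After merging equivalent states the machine shrinks.
A 12-state machine:
          a    b  
>  q0     q1   q2 
   q1     q3   q4 
   q2     q4   q5 
   q3     q0   q6 
   q4     q6   q7 
   q5     q7   q8 
   q6     q2   q9 
   q7     q9  q10 
 * q8    q10   q8 
   q9     q5  q11 
   q10   q11  q10 
   q11    q8  q11 
(> = start, * = accepting)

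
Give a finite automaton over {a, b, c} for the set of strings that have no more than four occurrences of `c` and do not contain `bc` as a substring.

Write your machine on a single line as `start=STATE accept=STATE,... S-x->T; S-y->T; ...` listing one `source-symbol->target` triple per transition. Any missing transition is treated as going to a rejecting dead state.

Build one automaton per condition and run them in lockstep. One (6 states) tracks the count of `c`s, saturating at 5; the other (3 states) tracks partial matches of the forbidden pattern `bc`. Each combined state is a pair, one component from each; accept when both components accept. Equivalent product states are then merged.
With 10 states:
        a   b   c  
>* S0   S0  S1  S2 
 * S1   S0  S1  S3 
 * S2   S2  S4  S5 
   S3   S3  S3  S3 
 * S4   S2  S4  S3 
 * S5   S5  S6  S7 
 * S6   S5  S6  S3 
 * S7   S7  S8  S9 
 * S8   S7  S8  S3 
 * S9   S9  S9  S3 
(> = start, * = accepting)

start=S0; accept=S0,S1,S2,S4,S5,S6,S7,S8,S9; S0-a->S0; S0-b->S1; S0-c->S2; S1-a->S0; S1-b->S1; S1-c->S3; S2-a->S2; S2-b->S4; S2-c->S5; S3-a->S3; S3-b->S3; S3-c->S3; S4-a->S2; S4-b->S4; S4-c->S3; S5-a->S5; S5-b->S6; S5-c->S7; S6-a->S5; S6-b->S6; S6-c->S3; S7-a->S7; S7-b->S8; S7-c->S9; S8-a->S7; S8-b->S8; S8-c->S3; S9-a->S9; S9-b->S9; S9-c->S3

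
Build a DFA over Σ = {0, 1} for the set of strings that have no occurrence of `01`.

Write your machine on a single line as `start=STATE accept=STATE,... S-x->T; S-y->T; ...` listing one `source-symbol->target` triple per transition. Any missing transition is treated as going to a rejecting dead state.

This is the complement of 'contains `01`'. Use the same substring-matching states — s0 through s2 holding how much of `01` has just been matched — but flip the accepting set: everything except the trap s2 accepts.
A 3-state machine:
        0   1  
>* s0   s1  s0 
 * s1   s1  s2 
   s2   s2  s2 
(> = start, * = accepting)

start=s0; accept=s0,s1; s0-0->s1; s0-1->s0; s1-0->s1; s1-1->s2; s2-0->s2; s2-1->s2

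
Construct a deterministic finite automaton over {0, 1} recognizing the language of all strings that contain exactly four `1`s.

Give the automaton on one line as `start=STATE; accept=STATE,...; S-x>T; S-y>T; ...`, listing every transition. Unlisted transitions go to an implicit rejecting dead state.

Only the number of `1`s matters, and only up to 5. Make a chain S0 → S1 → S2 → S3 → S4 → S5 advanced by each `1` (with S5 absorbing); every other symbol self-loops. The accepting set is {S4}.
6 states suffice.
        0   1  
>  S0   S0  S1 
   S1   S1  S2 
   S2   S2  S3 
   S3   S3  S4 
 * S4   S4  S5 
   S5   S5  S5 
(> = start, * = accepting)

start=S0; accept=S4; S0-0>S0; S0-1>S1; S1-0>S1; S1-1>S2; S2-0>S2; S2-1>S3; S3-0>S3; S3-1>S4; S4-0>S4; S4-1>S5; S5-0>S5; S5-1>S5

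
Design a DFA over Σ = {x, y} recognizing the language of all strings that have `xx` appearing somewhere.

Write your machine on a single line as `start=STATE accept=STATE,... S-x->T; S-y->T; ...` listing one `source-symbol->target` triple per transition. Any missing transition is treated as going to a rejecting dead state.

Track how much of `xx` has been matched so far: state s0 is no progress, s2 is the absorbing accept state reached once `xx` has occurred. Intermediate states record partial matches; on a mismatch, fall back to the longest reusable overlap.
A 3-state machine:
        x   y  
>  s0   s1  s0 
   s1   s2  s0 
 * s2   s2  s2 
(> = start, * = accepting)

start=s0; accept=s2; s0-x->s1; s0-y->s0; s1-x->s2; s1-y->s0; s2-x->s2; s2-y->s2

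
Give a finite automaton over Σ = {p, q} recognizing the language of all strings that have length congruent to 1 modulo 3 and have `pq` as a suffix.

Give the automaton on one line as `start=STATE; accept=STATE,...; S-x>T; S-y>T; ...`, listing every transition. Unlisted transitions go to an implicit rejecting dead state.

start=s0; accept=s4; s0-p>s1; s0-q>s1; s1-p>s2; s1-q>s2; s2-p>s3; s2-q>s0; s3-p>s1; s3-q>s4; s4-p>s2; s4-q>s2

Run two small machines in parallel and take their product. One (3 states) tracks the input length modulo 3; the other (3 states) tracks how much of the suffix `pq` has currently been matched. Each combined state is a pair, one component from each; accept when both components accept. After merging equivalent states the machine shrinks.
With 5 states:
        p   q  
>  s0   s1  s1 
   s1   s2  s2 
   s2   s3  s0 
   s3   s1  s4 
 * s4   s2  s2 
(> = start, * = accepting)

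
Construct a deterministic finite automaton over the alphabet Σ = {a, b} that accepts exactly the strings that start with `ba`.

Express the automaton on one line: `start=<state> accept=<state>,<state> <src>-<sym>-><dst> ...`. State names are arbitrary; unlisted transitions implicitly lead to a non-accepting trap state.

Walk along `ba` while the input agrees: from s0 take `b` to s1, and so on. Any deviation drops to the rejecting sink s3. Once s2 is reached the prefix is confirmed and every continuation is accepted.
        a   b  
>  s0   s3  s1 
   s1   s2  s3 
 * s2   s2  s2 
   s3   s3  s3 
(> = start, * = accepting)

start=s0 accept=s2 s0-a->s3 s0-b->s1 s1-a->s2 s1-b->s3 s2-a->s2 s2-b->s2 s3-a->s3 s3-b->s3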